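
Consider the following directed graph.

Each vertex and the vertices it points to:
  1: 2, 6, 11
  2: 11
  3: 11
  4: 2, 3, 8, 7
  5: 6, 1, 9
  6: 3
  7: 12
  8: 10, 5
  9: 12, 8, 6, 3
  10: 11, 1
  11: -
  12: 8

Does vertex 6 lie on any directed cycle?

No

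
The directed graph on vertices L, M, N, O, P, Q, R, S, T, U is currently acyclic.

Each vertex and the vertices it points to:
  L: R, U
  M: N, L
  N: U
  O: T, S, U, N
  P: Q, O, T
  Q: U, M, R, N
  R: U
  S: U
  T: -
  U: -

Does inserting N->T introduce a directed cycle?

No

Adding N→T creates a cycle iff T can already reach N.
Explore from T: no path reaches N. The graph stays acyclic.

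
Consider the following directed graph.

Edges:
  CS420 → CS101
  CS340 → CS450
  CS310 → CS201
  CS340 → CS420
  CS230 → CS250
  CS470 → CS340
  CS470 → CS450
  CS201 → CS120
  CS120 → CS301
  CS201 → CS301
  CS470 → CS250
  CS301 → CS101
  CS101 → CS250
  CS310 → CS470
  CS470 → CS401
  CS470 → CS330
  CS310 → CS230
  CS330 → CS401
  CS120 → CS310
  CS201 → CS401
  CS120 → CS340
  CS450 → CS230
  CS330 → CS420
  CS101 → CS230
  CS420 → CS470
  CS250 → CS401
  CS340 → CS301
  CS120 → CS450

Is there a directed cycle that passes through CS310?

CS310 is on a cycle iff CS310 can reach itself via ≥1 edge.
CS310 → CS201 → CS120 → CS310 — yes.

Yes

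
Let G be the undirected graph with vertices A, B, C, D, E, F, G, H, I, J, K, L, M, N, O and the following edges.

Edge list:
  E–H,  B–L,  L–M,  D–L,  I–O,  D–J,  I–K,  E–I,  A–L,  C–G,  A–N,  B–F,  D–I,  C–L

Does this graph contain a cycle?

DFS, tracking each vertex's parent; an edge to a visited non-parent vertex closes a cycle.
Start from G:
visit G (parent –)
  visit C (parent G)
    visit L (parent C)
      visit M (parent L)
        M–L: parent, skip
      L–C: parent, skip
      visit D (parent L)
        D–L: parent, skip
        visit J (parent D)
          J–D: parent, skip
        visit I (parent D)
          visit E (parent I)
            visit H (parent E)
              H–E: parent, skip
            E–I: parent, skip
          visit O (parent I)
            O–I: parent, skip
          I–D: parent, skip
          visit K (parent I)
            K–I: parent, skip
      visit B (parent L)
        visit F (parent B)
          F–B: parent, skip
        B–L: parent, skip
      visit A (parent L)
        A–L: parent, skip
        visit N (parent A)
          N–A: parent, skip
    C–G: parent, skip
No non-parent visited neighbor found — the graph is a forest.

No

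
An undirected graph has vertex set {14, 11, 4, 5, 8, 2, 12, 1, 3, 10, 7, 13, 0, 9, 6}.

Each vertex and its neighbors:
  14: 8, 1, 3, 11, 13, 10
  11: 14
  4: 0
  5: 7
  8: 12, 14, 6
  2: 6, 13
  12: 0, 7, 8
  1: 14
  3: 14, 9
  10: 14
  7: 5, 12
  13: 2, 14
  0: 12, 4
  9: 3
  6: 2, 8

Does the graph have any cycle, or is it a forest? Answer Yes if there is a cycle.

DFS, tracking each vertex's parent; an edge to a visited non-parent vertex closes a cycle.
Start from 9:
visit 9 (parent –)
  visit 3 (parent 9)
    visit 14 (parent 3)
      visit 8 (parent 14)
        visit 12 (parent 8)
          visit 0 (parent 12)
            0–12: parent, skip
            visit 4 (parent 0)
              4–0: parent, skip
          visit 7 (parent 12)
            visit 5 (parent 7)
              5–7: parent, skip
            7–12: parent, skip
          12–8: parent, skip
        8–14: parent, skip
        visit 6 (parent 8)
          visit 2 (parent 6)
            2–6: parent, skip
            visit 13 (parent 2)
              13–2: parent, skip
              13–14: 14 visited and ≠ parent → cycle
Cycle: 14 – 8 – 6 – 2 – 13 – 14.

Yes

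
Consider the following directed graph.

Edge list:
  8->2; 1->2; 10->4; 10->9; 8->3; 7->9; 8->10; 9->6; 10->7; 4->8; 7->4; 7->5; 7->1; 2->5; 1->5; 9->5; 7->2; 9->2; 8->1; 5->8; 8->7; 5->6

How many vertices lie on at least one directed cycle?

8

A vertex is on a directed cycle iff it belongs to a strongly connected component of size ≥ 2 (or has a self-loop).
The vertices on cycles are {1, 2, 4, 5, 7, 8, 9, 10} — 8 in total.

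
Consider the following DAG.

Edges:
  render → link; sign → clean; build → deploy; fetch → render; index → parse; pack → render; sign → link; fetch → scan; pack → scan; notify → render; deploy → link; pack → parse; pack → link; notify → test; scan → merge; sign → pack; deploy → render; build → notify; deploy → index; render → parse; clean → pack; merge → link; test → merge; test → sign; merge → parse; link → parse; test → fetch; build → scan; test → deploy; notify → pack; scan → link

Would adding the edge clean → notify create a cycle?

Yes

Adding clean→notify creates a cycle iff notify can already reach clean.
Path from notify: notify → test → sign → clean.
So notify → … → clean → notify is a cycle.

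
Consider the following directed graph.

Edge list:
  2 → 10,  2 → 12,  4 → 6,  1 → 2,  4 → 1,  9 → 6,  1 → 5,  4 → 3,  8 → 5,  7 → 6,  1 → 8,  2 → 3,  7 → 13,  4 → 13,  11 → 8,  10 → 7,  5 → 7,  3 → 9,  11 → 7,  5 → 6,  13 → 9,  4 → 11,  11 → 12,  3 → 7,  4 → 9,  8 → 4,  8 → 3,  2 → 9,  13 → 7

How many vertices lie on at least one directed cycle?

6

A vertex is on a directed cycle iff it belongs to a strongly connected component of size ≥ 2 (or has a self-loop).
The vertices on cycles are {1, 4, 7, 8, 11, 13} — 6 in total.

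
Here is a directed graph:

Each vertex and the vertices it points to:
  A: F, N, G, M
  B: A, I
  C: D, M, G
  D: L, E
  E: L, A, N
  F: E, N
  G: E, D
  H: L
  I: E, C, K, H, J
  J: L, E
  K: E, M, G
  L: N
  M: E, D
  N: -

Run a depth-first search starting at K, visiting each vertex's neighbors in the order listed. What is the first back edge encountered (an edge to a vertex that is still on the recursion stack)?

DFS from K (visiting each vertex's neighbors in the order listed); mark gray on enter, black on exit:
K gray
  E gray
    L gray
      N gray
      N black
    L black
    A gray
      F gray
        F→E: E is gray → back edge
First back edge: F → E.

F→E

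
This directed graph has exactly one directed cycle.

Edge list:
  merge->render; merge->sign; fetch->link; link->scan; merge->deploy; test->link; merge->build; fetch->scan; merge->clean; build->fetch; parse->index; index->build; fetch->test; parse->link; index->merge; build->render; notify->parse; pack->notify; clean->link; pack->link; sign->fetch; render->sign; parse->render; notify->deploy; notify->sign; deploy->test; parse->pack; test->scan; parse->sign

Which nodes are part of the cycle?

DFS with gray/black marking from notify:
notify gray
  deploy gray
    test gray
      scan gray
      scan black
      link gray
        link→scan: scan black — skip
      link black
    test black
  deploy black
  sign gray
    fetch gray
      fetch→scan: scan black — skip
      fetch→link: link black — skip
      fetch→test: test black — skip
    fetch black
  sign black
  parse gray
    render gray
      render→sign: sign black — skip
    render black
    pack gray
      pack→link: link black — skip
      pack→notify: notify is gray → back edge
Back edge closes the cycle notify → parse → pack → notify; its vertices are {pack, parse, notify}.

pack, parse, notify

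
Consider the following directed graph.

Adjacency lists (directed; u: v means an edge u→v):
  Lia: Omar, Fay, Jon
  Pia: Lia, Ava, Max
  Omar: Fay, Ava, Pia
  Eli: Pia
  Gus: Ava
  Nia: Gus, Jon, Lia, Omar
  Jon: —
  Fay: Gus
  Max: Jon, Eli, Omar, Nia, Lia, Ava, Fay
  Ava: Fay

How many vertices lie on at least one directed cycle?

9

A vertex is on a directed cycle iff it belongs to a strongly connected component of size ≥ 2 (or has a self-loop).
The vertices on cycles are {Ava, Eli, Fay, Gus, Lia, Max, Nia, Pia, Omar} — 9 in total.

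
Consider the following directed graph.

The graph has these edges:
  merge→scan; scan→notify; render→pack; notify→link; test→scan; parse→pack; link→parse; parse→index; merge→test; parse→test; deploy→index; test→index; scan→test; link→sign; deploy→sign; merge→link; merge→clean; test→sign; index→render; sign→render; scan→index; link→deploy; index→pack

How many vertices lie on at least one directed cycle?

A vertex is on a directed cycle iff it belongs to a strongly connected component of size ≥ 2 (or has a self-loop).
The vertices on cycles are {link, scan, test, parse, notify} — 5 in total.

5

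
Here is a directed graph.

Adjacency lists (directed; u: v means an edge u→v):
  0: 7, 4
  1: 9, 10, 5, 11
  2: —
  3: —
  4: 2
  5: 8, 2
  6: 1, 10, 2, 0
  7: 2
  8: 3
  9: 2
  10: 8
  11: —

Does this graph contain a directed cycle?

No

DFS with white/gray/black marking, starting from 6:
6 gray
  1 gray
    9 gray
      2 gray
      2 black
    9 black
    10 gray
      8 gray
        3 gray
        3 black
      8 black
    10 black
    5 gray
      5→8: 8 black — skip
      5→2: 2 black — skip
    5 black
    11 gray
    11 black
  1 black
  6→10: 10 black — skip
  6→2: 2 black — skip
  0 gray
    7 gray
      7→2: 2 black — skip
    7 black
    4 gray
      4→2: 2 black — skip
    4 black
  0 black
6 black
Every edge goes to a white or black vertex — no back edge, so the graph is acyclic.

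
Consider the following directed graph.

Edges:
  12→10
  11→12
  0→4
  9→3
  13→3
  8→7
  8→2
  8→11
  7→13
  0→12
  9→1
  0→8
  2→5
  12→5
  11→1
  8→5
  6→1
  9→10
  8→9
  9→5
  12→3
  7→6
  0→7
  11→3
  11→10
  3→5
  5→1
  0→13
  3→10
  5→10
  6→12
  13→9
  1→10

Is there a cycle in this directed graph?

DFS with white/gray/black marking, starting from 5:
5 gray
  10 gray
  10 black
  1 gray
    1→10: 10 black — skip
  1 black
5 black
0 gray
  12 gray
    3 gray
      3→5: 5 black — skip
      3→10: 10 black — skip
    3 black
    12→10: 10 black — skip
    12→5: 5 black — skip
  12 black
  8 gray
    11 gray
      11→3: 3 black — skip
      11→12: 12 black — skip
      11→10: 10 black — skip
      11→1: 1 black — skip
    11 black
    8→5: 5 black — skip
    7 gray
      13 gray
        13→3: 3 black — skip
        9 gray
          9→3: 3 black — skip
          9→1: 1 black — skip
          9→10: 10 black — skip
          9→5: 5 black — skip
        9 black
      13 black
      6 gray
        6→1: 1 black — skip
        6→12: 12 black — skip
      6 black
    7 black
    2 gray
      2→5: 5 black — skip
    2 black
    8→9: 9 black — skip
  8 black
  4 gray
  4 black
  0→13: 13 black — skip
  0→7: 7 black — skip
0 black
Every edge goes to a white or black vertex — no back edge, so the graph is acyclic.

No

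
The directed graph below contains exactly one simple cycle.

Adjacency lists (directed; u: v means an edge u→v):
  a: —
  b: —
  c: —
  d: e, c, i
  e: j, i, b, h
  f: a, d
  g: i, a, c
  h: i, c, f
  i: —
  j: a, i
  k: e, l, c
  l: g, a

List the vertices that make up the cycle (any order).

DFS with gray/black marking from e:
e gray
  j gray
    a gray
    a black
    i gray
    i black
  j black
  e→i: i black — skip
  b gray
  b black
  h gray
    h→i: i black — skip
    c gray
    c black
    f gray
      f→a: a black — skip
      d gray
        d→e: e is gray → back edge
Back edge closes the cycle e → h → f → d → e; its vertices are {d, e, f, h}.

d, e, f, h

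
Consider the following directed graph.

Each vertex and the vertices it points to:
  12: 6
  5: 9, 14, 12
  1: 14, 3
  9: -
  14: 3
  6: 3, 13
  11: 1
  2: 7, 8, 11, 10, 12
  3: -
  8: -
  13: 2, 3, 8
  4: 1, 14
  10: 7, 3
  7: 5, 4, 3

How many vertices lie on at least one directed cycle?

7

A vertex is on a directed cycle iff it belongs to a strongly connected component of size ≥ 2 (or has a self-loop).
The vertices on cycles are {2, 5, 6, 7, 10, 12, 13} — 7 in total.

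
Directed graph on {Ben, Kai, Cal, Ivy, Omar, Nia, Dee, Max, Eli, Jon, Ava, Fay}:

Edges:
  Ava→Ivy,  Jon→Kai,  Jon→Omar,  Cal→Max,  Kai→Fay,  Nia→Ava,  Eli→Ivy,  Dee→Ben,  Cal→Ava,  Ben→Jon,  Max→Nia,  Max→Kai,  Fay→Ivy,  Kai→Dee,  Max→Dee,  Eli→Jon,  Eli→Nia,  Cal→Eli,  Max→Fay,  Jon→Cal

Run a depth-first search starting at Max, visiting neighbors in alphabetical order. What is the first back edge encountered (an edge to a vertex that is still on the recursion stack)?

DFS from Max (visiting neighbors in alphabetical order); mark gray on enter, black on exit:
Max gray
  Dee gray
    Ben gray
      Jon gray
        Cal gray
          Ava gray
            Ivy gray
            Ivy black
          Ava black
          Eli gray
            Eli→Ivy: Ivy black — skip
            Eli→Jon: Jon is gray → back edge
First back edge: Eli → Jon.

Eli->Jon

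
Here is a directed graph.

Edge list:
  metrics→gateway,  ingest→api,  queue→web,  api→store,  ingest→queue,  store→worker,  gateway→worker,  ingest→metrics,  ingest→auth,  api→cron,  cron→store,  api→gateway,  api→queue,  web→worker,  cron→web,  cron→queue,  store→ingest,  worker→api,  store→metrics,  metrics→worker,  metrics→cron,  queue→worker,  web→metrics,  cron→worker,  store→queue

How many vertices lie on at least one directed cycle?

9

A vertex is on a directed cycle iff it belongs to a strongly connected component of size ≥ 2 (or has a self-loop).
The vertices on cycles are {api, web, cron, queue, store, ingest, worker, gateway, metrics} — 9 in total.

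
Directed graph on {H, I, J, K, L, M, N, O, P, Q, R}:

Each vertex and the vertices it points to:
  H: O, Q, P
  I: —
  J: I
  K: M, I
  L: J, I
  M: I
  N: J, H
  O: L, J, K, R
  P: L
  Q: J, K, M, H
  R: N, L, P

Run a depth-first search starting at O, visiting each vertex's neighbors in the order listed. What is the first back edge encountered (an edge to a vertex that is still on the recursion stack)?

H→O

DFS from O (visiting each vertex's neighbors in the order listed); mark gray on enter, black on exit:
O gray
  L gray
    J gray
      I gray
      I black
    J black
    L→I: I black — skip
  L black
  O→J: J black — skip
  K gray
    M gray
      M→I: I black — skip
    M black
    K→I: I black — skip
  K black
  R gray
    N gray
      N→J: J black — skip
      H gray
        H→O: O is gray → back edge
First back edge: H → O.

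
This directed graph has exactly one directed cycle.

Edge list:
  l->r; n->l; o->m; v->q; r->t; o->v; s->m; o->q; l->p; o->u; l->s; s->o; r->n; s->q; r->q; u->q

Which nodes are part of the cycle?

l, n, r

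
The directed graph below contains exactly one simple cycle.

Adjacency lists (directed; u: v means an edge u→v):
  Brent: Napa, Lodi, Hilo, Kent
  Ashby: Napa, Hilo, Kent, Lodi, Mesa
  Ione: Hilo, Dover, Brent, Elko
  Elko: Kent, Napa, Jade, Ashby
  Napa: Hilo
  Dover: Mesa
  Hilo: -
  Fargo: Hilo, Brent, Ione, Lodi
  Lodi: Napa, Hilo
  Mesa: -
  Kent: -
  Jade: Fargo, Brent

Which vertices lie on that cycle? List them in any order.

DFS with gray/black marking from Ione:
Ione gray
  Hilo gray
  Hilo black
  Dover gray
    Mesa gray
    Mesa black
  Dover black
  Brent gray
    Napa gray
      Napa→Hilo: Hilo black — skip
    Napa black
    Lodi gray
      Lodi→Napa: Napa black — skip
      Lodi→Hilo: Hilo black — skip
    Lodi black
    Brent→Hilo: Hilo black — skip
    Kent gray
    Kent black
  Brent black
  Elko gray
    Elko→Kent: Kent black — skip
    Elko→Napa: Napa black — skip
    Jade gray
      Fargo gray
        Fargo→Hilo: Hilo black — skip
        Fargo→Brent: Brent black — skip
        Fargo→Ione: Ione is gray → back edge
Back edge closes the cycle Ione → Elko → Jade → Fargo → Ione; its vertices are {Elko, Ione, Jade, Fargo}.

Elko, Ione, Jade, Fargo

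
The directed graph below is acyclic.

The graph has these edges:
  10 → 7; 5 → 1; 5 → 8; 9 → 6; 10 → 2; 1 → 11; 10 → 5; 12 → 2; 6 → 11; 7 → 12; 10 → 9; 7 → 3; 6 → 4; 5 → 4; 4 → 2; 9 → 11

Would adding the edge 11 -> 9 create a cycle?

Adding 11→9 creates a cycle iff 9 can already reach 11.
Path from 9: 9 → 11.
So 9 → … → 11 → 9 is a cycle.

Yes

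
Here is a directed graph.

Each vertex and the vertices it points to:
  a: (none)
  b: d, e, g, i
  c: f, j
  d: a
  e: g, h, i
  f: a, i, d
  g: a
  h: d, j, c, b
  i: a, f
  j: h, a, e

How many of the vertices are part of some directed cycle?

7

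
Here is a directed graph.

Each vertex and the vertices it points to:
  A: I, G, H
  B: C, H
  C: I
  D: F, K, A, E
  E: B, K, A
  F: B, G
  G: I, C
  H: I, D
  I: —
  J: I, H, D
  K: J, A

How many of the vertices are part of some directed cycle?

8

A vertex is on a directed cycle iff it belongs to a strongly connected component of size ≥ 2 (or has a self-loop).
The vertices on cycles are {A, B, D, E, F, H, J, K} — 8 in total.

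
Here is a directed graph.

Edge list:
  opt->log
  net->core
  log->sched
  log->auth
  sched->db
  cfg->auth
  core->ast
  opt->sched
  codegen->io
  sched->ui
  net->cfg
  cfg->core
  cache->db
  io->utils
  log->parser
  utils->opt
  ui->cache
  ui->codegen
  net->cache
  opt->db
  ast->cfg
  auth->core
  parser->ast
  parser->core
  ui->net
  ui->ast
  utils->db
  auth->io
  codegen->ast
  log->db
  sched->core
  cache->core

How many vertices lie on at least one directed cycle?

14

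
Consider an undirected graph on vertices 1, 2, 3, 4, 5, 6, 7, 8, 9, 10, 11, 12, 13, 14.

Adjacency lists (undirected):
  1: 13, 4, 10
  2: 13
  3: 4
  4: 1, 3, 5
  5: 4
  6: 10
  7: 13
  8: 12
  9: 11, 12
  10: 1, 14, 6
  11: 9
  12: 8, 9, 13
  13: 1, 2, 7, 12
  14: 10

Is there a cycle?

No

DFS, tracking each vertex's parent; an edge to a visited non-parent vertex closes a cycle.
Start from 6:
visit 6 (parent –)
  visit 10 (parent 6)
    visit 1 (parent 10)
      visit 13 (parent 1)
        13–1: parent, skip
        visit 2 (parent 13)
          2–13: parent, skip
        visit 7 (parent 13)
          7–13: parent, skip
        visit 12 (parent 13)
          visit 8 (parent 12)
            8–12: parent, skip
          visit 9 (parent 12)
            visit 11 (parent 9)
              11–9: parent, skip
            9–12: parent, skip
          12–13: parent, skip
      visit 4 (parent 1)
        4–1: parent, skip
        visit 3 (parent 4)
          3–4: parent, skip
        visit 5 (parent 4)
          5–4: parent, skip
      1–10: parent, skip
    visit 14 (parent 10)
      14–10: parent, skip
    10–6: parent, skip
No non-parent visited neighbor found — the graph is a forest.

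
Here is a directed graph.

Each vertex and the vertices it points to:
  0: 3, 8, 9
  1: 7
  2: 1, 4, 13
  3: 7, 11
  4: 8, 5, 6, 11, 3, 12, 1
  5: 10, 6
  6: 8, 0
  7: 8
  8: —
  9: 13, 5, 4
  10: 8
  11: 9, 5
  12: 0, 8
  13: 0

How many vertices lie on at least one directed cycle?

A vertex is on a directed cycle iff it belongs to a strongly connected component of size ≥ 2 (or has a self-loop).
The vertices on cycles are {0, 3, 4, 5, 6, 9, 11, 12, 13} — 9 in total.

9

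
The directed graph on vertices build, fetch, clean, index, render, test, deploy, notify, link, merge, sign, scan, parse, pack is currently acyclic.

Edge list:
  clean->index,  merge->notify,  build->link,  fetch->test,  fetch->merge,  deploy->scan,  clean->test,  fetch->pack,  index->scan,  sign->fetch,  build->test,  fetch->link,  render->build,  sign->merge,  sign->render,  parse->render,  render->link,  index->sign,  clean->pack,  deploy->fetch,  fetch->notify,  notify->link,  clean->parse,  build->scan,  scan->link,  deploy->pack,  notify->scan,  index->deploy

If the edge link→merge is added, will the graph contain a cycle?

Yes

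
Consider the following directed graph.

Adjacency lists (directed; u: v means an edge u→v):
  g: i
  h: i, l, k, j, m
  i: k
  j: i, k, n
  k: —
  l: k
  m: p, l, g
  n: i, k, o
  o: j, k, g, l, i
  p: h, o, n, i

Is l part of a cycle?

l lies on a cycle iff there is a path from l back to itself.
Exploring from l, it never reaches itself; equivalently, its strongly connected component is a singleton.

No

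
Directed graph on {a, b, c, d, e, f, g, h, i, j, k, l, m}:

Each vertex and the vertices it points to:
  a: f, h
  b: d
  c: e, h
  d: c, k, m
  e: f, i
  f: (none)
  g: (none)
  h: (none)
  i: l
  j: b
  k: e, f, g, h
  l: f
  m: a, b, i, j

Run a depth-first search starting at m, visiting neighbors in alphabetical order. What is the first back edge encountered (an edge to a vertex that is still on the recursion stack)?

d->m

DFS from m (visiting neighbors in alphabetical order); mark gray on enter, black on exit:
m gray
  a gray
    f gray
    f black
    h gray
    h black
  a black
  b gray
    d gray
      c gray
        e gray
          e→f: f black — skip
          i gray
            l gray
              l→f: f black — skip
            l black
          i black
        e black
        c→h: h black — skip
      c black
      k gray
        k→e: e black — skip
        k→f: f black — skip
        g gray
        g black
        k→h: h black — skip
      k black
      d→m: m is gray → back edge
First back edge: d → m.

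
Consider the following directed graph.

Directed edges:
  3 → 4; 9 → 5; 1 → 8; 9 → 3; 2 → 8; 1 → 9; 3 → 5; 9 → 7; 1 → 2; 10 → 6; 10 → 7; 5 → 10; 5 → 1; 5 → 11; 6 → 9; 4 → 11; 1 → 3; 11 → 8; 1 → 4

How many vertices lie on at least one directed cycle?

6

A vertex is on a directed cycle iff it belongs to a strongly connected component of size ≥ 2 (or has a self-loop).
The vertices on cycles are {1, 3, 5, 6, 9, 10} — 6 in total.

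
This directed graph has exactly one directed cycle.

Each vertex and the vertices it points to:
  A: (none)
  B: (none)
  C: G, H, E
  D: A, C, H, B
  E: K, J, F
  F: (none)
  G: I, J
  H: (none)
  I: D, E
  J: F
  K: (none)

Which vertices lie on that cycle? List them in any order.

DFS with gray/black marking from D:
D gray
  A gray
  A black
  C gray
    G gray
      I gray
        I→D: D is gray → back edge
Back edge closes the cycle D → C → G → I → D; its vertices are {C, D, G, I}.

C, D, G, I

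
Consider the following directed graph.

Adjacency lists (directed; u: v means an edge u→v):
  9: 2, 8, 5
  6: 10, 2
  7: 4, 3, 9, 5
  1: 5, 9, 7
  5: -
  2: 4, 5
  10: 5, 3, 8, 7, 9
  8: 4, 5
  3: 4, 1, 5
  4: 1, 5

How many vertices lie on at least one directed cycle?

7

A vertex is on a directed cycle iff it belongs to a strongly connected component of size ≥ 2 (or has a self-loop).
The vertices on cycles are {1, 2, 3, 4, 7, 8, 9} — 7 in total.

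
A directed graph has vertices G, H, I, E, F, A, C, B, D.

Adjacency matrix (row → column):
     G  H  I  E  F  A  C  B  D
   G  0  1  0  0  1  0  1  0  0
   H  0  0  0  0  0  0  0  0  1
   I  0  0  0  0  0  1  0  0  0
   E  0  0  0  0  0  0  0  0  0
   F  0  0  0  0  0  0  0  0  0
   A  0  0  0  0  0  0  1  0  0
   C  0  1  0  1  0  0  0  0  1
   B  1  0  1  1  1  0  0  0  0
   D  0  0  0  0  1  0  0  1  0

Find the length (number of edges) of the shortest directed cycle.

4

For each vertex v, BFS finds the shortest path from v back to v.
The shortest such closed walk is B → G → C → D → B, length 4.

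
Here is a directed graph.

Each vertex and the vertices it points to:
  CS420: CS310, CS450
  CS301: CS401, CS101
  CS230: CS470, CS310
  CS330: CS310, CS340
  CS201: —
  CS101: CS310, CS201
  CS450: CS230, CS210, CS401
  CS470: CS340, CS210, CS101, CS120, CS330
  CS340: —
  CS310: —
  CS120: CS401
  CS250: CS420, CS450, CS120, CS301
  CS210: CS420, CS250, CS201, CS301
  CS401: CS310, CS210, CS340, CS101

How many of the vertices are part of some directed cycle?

A vertex is on a directed cycle iff it belongs to a strongly connected component of size ≥ 2 (or has a self-loop).
The vertices on cycles are {CS120, CS210, CS230, CS250, CS301, CS401, CS420, CS450, CS470} — 9 in total.

9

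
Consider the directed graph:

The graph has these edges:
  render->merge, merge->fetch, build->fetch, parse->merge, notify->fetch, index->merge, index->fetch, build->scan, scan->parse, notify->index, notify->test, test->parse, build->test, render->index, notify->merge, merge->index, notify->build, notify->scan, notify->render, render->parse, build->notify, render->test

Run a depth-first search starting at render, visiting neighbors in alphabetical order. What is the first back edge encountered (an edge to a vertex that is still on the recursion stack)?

merge→index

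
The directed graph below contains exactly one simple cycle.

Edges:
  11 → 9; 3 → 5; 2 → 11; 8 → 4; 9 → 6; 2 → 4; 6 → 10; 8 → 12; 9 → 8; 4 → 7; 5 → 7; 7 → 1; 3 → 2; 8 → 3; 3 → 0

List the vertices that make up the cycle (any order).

2, 3, 8, 9, 11

DFS with gray/black marking from 9:
9 gray
  8 gray
    4 gray
      7 gray
        1 gray
        1 black
      7 black
    4 black
    12 gray
    12 black
    3 gray
      0 gray
      0 black
      5 gray
        5→7: 7 black — skip
      5 black
      2 gray
        2→4: 4 black — skip
        11 gray
          11→9: 9 is gray → back edge
Back edge closes the cycle 9 → 8 → 3 → 2 → 11 → 9; its vertices are {2, 3, 8, 9, 11}.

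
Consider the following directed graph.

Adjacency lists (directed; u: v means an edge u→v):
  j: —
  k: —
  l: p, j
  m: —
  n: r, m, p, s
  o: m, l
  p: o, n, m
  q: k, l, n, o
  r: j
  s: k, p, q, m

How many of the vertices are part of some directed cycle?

6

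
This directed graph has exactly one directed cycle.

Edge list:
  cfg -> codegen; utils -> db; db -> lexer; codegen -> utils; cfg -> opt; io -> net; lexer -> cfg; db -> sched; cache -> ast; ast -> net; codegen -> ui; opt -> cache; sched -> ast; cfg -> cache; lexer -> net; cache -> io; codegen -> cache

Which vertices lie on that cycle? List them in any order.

DFS with gray/black marking from cfg:
cfg gray
  cache gray
    ast gray
      net gray
      net black
    ast black
    io gray
      io→net: net black — skip
    io black
  cache black
  opt gray
    opt→cache: cache black — skip
  opt black
  codegen gray
    codegen→cache: cache black — skip
    ui gray
    ui black
    utils gray
      db gray
        lexer gray
          lexer→cfg: cfg is gray → back edge
Back edge closes the cycle cfg → codegen → utils → db → lexer → cfg; its vertices are {db, cfg, lexer, utils, codegen}.

db, cfg, lexer, utils, codegen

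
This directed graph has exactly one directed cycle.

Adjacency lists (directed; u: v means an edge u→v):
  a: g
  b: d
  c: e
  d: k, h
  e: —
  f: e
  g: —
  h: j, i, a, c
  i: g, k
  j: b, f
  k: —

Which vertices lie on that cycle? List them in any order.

DFS with gray/black marking from h:
h gray
  j gray
    b gray
      d gray
        k gray
        k black
        d→h: h is gray → back edge
Back edge closes the cycle h → j → b → d → h; its vertices are {b, d, h, j}.

b, d, h, j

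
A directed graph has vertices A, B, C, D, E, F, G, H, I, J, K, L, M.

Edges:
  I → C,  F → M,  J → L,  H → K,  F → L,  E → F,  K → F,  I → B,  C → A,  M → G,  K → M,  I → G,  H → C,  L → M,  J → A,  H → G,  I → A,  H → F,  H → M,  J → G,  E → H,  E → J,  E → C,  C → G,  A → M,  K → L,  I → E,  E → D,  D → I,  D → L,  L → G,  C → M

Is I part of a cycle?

Yes

I is on a cycle iff I can reach itself via ≥1 edge.
I → E → D → I — yes.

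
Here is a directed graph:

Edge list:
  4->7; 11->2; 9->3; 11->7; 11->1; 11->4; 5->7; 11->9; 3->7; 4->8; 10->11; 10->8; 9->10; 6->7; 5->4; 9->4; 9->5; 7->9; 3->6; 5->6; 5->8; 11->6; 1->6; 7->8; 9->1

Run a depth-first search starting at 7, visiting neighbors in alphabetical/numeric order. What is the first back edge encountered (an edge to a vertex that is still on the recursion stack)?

DFS from 7 (visiting neighbors in alphabetical/numeric order); mark gray on enter, black on exit:
7 gray
  8 gray
  8 black
  9 gray
    1 gray
      6 gray
        6→7: 7 is gray → back edge
First back edge: 6 → 7.

6→7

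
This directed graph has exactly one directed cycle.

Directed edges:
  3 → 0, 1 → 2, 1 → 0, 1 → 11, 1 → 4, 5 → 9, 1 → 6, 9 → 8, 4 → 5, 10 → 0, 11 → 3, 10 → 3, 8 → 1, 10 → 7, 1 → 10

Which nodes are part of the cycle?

1, 4, 5, 8, 9

DFS with gray/black marking from 8:
8 gray
  1 gray
    2 gray
    2 black
    10 gray
      7 gray
      7 black
      0 gray
      0 black
      3 gray
        3→0: 0 black — skip
      3 black
    10 black
    6 gray
    6 black
    4 gray
      5 gray
        9 gray
          9→8: 8 is gray → back edge
Back edge closes the cycle 8 → 1 → 4 → 5 → 9 → 8; its vertices are {1, 4, 5, 8, 9}.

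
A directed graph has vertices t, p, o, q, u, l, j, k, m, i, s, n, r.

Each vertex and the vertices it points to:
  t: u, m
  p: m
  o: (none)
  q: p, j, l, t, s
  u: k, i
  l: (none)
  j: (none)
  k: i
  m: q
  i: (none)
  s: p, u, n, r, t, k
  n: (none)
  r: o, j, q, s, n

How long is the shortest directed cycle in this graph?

2

For each vertex v, BFS finds the shortest path from v back to v.
The shortest such closed walk is s → r → s, length 2.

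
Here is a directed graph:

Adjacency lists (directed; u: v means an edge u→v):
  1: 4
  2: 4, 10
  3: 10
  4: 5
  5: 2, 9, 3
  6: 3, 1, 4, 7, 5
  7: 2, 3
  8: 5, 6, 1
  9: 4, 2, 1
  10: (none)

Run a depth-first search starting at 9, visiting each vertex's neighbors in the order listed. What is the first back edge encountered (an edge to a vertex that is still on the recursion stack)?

2->4

DFS from 9 (visiting each vertex's neighbors in the order listed); mark gray on enter, black on exit:
9 gray
  4 gray
    5 gray
      2 gray
        2→4: 4 is gray → back edge
First back edge: 2 → 4.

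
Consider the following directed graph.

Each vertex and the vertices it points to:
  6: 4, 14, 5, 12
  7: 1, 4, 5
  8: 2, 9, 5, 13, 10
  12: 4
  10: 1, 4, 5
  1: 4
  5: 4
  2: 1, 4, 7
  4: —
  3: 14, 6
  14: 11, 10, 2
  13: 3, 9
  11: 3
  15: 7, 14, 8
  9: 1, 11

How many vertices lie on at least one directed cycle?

4

A vertex is on a directed cycle iff it belongs to a strongly connected component of size ≥ 2 (or has a self-loop).
The vertices on cycles are {3, 6, 11, 14} — 4 in total.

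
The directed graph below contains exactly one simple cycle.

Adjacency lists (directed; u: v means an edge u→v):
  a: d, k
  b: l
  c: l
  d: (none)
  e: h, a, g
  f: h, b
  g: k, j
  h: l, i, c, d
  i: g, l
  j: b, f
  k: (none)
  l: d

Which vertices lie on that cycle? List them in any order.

DFS with gray/black marking from g:
g gray
  k gray
  k black
  j gray
    b gray
      l gray
        d gray
        d black
      l black
    b black
    f gray
      h gray
        h→l: l black — skip
        i gray
          i→g: g is gray → back edge
Back edge closes the cycle g → j → f → h → i → g; its vertices are {f, g, h, i, j}.

f, g, h, i, j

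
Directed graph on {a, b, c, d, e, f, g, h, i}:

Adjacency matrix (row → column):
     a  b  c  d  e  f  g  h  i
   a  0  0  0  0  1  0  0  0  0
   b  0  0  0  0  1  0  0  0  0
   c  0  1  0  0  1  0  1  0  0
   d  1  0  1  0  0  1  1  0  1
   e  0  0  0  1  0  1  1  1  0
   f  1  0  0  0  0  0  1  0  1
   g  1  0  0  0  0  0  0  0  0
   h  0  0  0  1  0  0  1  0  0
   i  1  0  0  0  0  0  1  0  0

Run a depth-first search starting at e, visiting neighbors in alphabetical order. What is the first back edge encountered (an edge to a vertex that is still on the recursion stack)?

a→e

DFS from e (visiting neighbors in alphabetical order); mark gray on enter, black on exit:
e gray
  d gray
    a gray
      a→e: e is gray → back edge
First back edge: a → e.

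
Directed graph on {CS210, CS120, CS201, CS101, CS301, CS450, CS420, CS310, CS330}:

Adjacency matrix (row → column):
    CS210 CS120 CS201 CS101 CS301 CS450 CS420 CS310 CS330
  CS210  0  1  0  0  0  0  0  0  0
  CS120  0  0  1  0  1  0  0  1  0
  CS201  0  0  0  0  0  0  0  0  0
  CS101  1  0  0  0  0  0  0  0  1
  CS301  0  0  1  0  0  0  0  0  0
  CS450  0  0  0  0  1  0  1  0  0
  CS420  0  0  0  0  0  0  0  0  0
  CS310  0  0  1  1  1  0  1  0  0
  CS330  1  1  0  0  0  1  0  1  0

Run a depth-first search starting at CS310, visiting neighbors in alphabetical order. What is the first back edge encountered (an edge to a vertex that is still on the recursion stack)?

CS120→CS310

DFS from CS310 (visiting neighbors in alphabetical order); mark gray on enter, black on exit:
CS310 gray
  CS101 gray
    CS210 gray
      CS120 gray
        CS201 gray
        CS201 black
        CS301 gray
          CS301→CS201: CS201 black — skip
        CS301 black
        CS120→CS310: CS310 is gray → back edge
First back edge: CS120 → CS310.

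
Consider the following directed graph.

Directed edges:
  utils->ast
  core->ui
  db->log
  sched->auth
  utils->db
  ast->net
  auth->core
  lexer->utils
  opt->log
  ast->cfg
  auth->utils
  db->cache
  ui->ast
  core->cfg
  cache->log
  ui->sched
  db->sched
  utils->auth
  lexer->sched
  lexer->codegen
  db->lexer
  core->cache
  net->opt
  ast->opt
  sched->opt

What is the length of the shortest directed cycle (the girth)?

2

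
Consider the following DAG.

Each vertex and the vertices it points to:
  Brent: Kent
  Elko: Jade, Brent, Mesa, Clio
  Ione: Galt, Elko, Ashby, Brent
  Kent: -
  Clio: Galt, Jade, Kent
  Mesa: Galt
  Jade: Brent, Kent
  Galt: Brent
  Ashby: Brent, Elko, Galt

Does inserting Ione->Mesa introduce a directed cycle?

No

Adding Ione→Mesa creates a cycle iff Mesa can already reach Ione.
Explore from Mesa: no path reaches Ione. The graph stays acyclic.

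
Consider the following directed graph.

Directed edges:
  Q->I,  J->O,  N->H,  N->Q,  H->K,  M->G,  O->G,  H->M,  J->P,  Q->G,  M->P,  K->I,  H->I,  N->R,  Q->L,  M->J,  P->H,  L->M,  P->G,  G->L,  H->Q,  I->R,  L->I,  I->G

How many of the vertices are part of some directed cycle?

10

A vertex is on a directed cycle iff it belongs to a strongly connected component of size ≥ 2 (or has a self-loop).
The vertices on cycles are {G, H, I, J, K, L, M, O, P, Q} — 10 in total.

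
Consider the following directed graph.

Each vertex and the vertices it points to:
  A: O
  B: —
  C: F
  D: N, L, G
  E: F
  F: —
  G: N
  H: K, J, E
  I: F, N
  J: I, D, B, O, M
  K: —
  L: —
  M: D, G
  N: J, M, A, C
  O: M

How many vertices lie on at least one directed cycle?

8

A vertex is on a directed cycle iff it belongs to a strongly connected component of size ≥ 2 (or has a self-loop).
The vertices on cycles are {A, D, G, I, J, M, N, O} — 8 in total.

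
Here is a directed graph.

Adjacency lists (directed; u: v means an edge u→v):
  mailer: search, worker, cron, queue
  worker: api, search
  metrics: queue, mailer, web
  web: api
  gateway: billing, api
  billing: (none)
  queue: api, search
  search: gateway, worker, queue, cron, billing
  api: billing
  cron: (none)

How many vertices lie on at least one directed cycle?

A vertex is on a directed cycle iff it belongs to a strongly connected component of size ≥ 2 (or has a self-loop).
The vertices on cycles are {queue, search, worker} — 3 in total.

3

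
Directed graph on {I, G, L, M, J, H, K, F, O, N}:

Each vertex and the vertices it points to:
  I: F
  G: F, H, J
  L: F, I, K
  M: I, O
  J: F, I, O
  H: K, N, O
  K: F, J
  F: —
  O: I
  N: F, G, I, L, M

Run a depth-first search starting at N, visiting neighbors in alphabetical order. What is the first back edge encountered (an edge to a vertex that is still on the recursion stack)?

H->N

DFS from N (visiting neighbors in alphabetical order); mark gray on enter, black on exit:
N gray
  F gray
  F black
  G gray
    G→F: F black — skip
    H gray
      K gray
        K→F: F black — skip
        J gray
          J→F: F black — skip
          I gray
            I→F: F black — skip
          I black
          O gray
            O→I: I black — skip
          O black
        J black
      K black
      H→N: N is gray → back edge
First back edge: H → N.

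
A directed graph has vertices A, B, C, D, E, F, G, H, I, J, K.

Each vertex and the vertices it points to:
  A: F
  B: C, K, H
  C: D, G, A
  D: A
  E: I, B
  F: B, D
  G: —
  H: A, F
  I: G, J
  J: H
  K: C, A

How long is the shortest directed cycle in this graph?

For each vertex v, BFS finds the shortest path from v back to v.
The shortest such closed walk is B → H → F → B, length 3.

3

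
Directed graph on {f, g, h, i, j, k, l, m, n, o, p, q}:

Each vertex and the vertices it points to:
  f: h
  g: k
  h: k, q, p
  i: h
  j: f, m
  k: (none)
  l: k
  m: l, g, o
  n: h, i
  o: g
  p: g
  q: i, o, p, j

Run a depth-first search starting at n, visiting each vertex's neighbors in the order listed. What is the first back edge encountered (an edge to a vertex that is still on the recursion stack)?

i→h

DFS from n (visiting each vertex's neighbors in the order listed); mark gray on enter, black on exit:
n gray
  h gray
    k gray
    k black
    q gray
      i gray
        i→h: h is gray → back edge
First back edge: i → h.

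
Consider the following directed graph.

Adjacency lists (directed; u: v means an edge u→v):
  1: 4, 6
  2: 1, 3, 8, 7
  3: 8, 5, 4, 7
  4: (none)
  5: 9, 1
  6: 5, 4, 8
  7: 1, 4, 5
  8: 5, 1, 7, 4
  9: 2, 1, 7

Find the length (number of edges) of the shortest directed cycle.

For each vertex v, BFS finds the shortest path from v back to v.
The shortest such closed walk is 6 → 5 → 1 → 6, length 3.

3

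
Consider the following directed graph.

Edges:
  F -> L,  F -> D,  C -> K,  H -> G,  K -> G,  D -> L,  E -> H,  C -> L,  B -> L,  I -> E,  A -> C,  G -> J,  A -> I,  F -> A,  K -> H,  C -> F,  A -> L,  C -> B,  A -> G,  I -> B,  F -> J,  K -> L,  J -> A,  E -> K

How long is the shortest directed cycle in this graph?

For each vertex v, BFS finds the shortest path from v back to v.
The shortest such closed walk is F → A → C → F, length 3.

3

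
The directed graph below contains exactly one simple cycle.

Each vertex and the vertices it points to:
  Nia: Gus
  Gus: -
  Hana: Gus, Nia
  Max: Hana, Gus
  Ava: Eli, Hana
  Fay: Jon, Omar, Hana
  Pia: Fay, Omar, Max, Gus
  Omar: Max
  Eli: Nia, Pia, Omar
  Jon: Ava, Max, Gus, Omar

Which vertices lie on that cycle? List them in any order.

Ava, Eli, Fay, Jon, Pia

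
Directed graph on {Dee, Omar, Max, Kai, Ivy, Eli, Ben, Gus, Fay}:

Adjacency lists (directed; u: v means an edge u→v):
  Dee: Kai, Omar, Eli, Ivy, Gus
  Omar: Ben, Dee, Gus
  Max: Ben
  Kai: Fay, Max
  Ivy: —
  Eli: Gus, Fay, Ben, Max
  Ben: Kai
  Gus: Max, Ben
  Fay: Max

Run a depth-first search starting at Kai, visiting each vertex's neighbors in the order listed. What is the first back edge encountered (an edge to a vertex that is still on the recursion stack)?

DFS from Kai (visiting each vertex's neighbors in the order listed); mark gray on enter, black on exit:
Kai gray
  Fay gray
    Max gray
      Ben gray
        Ben→Kai: Kai is gray → back edge
First back edge: Ben → Kai.

Ben->Kai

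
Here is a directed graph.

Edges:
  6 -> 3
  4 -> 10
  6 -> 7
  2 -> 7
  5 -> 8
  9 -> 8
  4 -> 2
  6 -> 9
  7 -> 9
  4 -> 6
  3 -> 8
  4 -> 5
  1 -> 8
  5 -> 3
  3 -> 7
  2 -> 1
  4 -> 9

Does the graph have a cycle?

No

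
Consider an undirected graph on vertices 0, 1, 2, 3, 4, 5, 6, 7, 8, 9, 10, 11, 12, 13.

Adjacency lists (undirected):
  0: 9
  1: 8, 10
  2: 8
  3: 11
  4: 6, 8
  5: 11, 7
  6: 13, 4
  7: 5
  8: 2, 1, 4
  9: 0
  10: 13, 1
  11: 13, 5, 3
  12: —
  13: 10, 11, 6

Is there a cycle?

Yes

DFS, tracking each vertex's parent; an edge to a visited non-parent vertex closes a cycle.
Start from 0:
visit 0 (parent –)
  visit 9 (parent 0)
    9–0: parent, skip
visit 1 (parent –)
  visit 8 (parent 1)
    visit 2 (parent 8)
      2–8: parent, skip
    8–1: parent, skip
    visit 4 (parent 8)
      visit 6 (parent 4)
        visit 13 (parent 6)
          visit 10 (parent 13)
            10–13: parent, skip
            10–1: 1 visited and ≠ parent → cycle
Cycle: 1 – 8 – 4 – 6 – 13 – 10 – 1.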